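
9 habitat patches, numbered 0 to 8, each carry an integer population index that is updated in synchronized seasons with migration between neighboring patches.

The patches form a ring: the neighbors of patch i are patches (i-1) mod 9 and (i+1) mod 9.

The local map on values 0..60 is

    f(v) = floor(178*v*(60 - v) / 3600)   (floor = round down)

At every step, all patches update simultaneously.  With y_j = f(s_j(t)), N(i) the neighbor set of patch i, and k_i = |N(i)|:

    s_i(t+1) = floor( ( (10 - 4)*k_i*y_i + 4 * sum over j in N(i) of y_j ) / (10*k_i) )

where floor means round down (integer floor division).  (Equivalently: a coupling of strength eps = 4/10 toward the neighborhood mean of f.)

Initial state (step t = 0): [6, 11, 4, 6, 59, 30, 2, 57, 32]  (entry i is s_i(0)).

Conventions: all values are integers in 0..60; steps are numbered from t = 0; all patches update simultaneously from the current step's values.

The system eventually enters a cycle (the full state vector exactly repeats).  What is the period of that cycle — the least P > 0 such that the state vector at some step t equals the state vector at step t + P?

Answer: 2
Key observation: The state at step 9, [40, 40, 41, 41, 42, 42, 41, 41, 40], reappears at step 11 — and no state repeats earlier — so the cycle the system enters has period 2.

Derivation:
t=0: [6, 11, 4, 6, 59, 30, 2, 57, 32]
t=1: [23, 21, 15, 12, 13, 27, 13, 14, 31]
t=2: [42, 39, 33, 29, 32, 38, 33, 33, 41]
t=3: [37, 40, 43, 44, 43, 42, 43, 42, 39]
t=4: [41, 39, 36, 34, 35, 36, 36, 37, 39]
t=5: [38, 40, 41, 42, 42, 42, 42, 41, 40]
t=6: [40, 39, 38, 37, 37, 37, 37, 38, 39]
t=7: [39, 40, 41, 41, 42, 42, 41, 41, 40]
t=8: [39, 39, 38, 37, 37, 37, 37, 38, 39]
t=9: [40, 40, 41, 41, 42, 42, 41, 41, 40]
t=10: [39, 38, 38, 37, 37, 37, 37, 38, 38]
t=11: [40, 40, 41, 41, 42, 42, 41, 41, 40]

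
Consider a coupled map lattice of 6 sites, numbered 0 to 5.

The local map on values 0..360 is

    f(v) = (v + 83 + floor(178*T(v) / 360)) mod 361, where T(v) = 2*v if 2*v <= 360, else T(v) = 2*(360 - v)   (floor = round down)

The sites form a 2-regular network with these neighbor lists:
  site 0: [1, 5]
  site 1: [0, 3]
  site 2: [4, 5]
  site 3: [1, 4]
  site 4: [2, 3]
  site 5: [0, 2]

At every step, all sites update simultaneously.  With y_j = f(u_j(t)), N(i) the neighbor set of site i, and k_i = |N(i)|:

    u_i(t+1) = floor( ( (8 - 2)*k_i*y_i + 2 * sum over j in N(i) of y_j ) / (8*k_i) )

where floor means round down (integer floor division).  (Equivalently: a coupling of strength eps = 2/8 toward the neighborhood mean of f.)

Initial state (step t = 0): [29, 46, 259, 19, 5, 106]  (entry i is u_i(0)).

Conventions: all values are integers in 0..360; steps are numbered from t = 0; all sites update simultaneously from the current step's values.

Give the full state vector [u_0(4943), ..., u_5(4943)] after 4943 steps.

Simulating step by step:
t=0: [29, 46, 259, 19, 5, 106]
t=1: [163, 163, 108, 123, 94, 247]
t=2: [50, 81, 266, 284, 279, 102]
t=3: [202, 215, 105, 101, 80, 246]
t=4: [80, 105, 258, 252, 253, 106]
t=5: [254, 258, 106, 106, 80, 260]
t=6: [80, 106, 260, 260, 254, 106]
t=7: [254, 260, 106, 106, 80, 260]
t=8: [80, 106, 260, 260, 254, 106]

Answer: [254, 260, 106, 106, 80, 260]
Key observation: The state at step 6, [80, 106, 260, 260, 254, 106], reappears at step 8: the system is in a cycle of period 2 from step 6 on.  Therefore the state at step 4943 equals the state at step 6 + ((4943 - 6) mod 2) = 7, which is [254, 260, 106, 106, 80, 260].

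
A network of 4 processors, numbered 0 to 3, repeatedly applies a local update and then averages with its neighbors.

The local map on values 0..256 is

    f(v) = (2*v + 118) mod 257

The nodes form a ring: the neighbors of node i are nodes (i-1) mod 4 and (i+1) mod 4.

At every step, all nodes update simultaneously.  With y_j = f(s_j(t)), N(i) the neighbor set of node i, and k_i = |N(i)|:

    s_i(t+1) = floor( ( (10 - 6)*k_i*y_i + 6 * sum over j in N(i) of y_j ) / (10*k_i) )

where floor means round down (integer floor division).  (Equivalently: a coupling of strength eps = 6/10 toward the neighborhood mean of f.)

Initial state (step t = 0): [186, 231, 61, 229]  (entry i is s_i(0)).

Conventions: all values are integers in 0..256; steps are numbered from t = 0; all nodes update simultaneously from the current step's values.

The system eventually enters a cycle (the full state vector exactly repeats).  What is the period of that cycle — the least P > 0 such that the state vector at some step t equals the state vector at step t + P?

Answer: 16
Key observation: The state at step 9, [211, 211, 211, 211], reappears at step 25 — and no state repeats earlier — so the cycle the system enters has period 16.

Derivation:
t=0: [186, 231, 61, 229]
t=1: [131, 168, 134, 166]
t=2: [166, 154, 168, 152]
t=3: [177, 184, 179, 183]
t=4: [222, 221, 224, 221]
t=5: [46, 48, 48, 48]
t=6: [212, 212, 214, 212]
t=7: [28, 29, 29, 29]
t=8: [175, 175, 176, 175]
t=9: [211, 211, 211, 211]
t=10: [26, 26, 26, 26]
t=11: [170, 170, 170, 170]
t=12: [201, 201, 201, 201]
t=13: [6, 6, 6, 6]
t=14: [130, 130, 130, 130]
t=15: [121, 121, 121, 121]
t=16: [103, 103, 103, 103]
t=17: [67, 67, 67, 67]
t=18: [252, 252, 252, 252]
t=19: [108, 108, 108, 108]
t=20: [77, 77, 77, 77]
t=21: [15, 15, 15, 15]
t=22: [148, 148, 148, 148]
t=23: [157, 157, 157, 157]
t=24: [175, 175, 175, 175]
t=25: [211, 211, 211, 211]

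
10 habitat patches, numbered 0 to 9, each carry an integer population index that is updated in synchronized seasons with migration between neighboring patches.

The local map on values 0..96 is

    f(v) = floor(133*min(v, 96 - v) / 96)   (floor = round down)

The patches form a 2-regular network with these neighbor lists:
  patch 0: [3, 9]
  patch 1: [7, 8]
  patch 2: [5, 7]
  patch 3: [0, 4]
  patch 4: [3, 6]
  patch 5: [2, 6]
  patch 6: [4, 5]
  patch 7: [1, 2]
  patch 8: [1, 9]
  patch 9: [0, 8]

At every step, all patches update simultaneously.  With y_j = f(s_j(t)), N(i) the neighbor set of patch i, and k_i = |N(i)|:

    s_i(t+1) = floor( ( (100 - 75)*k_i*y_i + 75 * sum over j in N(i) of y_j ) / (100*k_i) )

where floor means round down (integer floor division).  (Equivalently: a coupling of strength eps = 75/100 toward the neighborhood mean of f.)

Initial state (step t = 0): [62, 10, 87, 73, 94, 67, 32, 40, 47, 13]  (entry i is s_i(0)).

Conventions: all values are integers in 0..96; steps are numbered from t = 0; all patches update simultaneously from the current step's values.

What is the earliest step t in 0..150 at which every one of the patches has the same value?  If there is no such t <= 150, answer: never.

Simulating step by step:
t=0: [62, 10, 87, 73, 94, 67, 32, 40, 47, 13]  (not all equal)
t=1: [30, 48, 38, 26, 28, 31, 26, 23, 27, 46]  (not all equal)
t=2: [47, 42, 40, 38, 36, 43, 39, 52, 57, 45]  (not all equal)
t=3: [59, 57, 58, 55, 52, 55, 54, 57, 58, 60]  (not all equal)
t=4: [52, 53, 54, 55, 57, 55, 58, 53, 51, 50]  (not all equal)
t=5: [59, 60, 57, 56, 54, 55, 54, 58, 61, 61]  (not all equal)
t=6: [51, 49, 54, 54, 56, 56, 57, 51, 48, 49]  (not all equal)
t=7: [61, 64, 58, 58, 55, 55, 54, 61, 65, 64]  (not all equal)
t=8: [48, 44, 52, 52, 55, 55, 56, 48, 43, 44]  (not all equal)
t=9: [61, 61, 60, 60, 57, 57, 55, 61, 59, 61]  (not all equal)
t=10: [48, 49, 50, 50, 52, 52, 54, 48, 48, 49]  (not all equal)
t=11: [64, 65, 63, 63, 60, 60, 59, 64, 65, 65]  (not all equal)
t=12: [43, 42, 46, 46, 48, 48, 49, 43, 42, 42]  (not all equal)
t=13: [60, 58, 62, 62, 64, 64, 65, 60, 58, 58]  (not all equal)
t=14: [49, 50, 46, 46, 44, 44, 43, 49, 52, 50]  (not all equal)
t=15: [63, 62, 62, 62, 60, 60, 59, 63, 62, 62]  (not all equal)
t=16: [46, 46, 47, 47, 49, 49, 49, 46, 47, 46]  (not all equal)
t=17: [63, 63, 64, 64, 65, 65, 65, 63, 63, 63]  (not all equal)
t=18: [44, 45, 43, 43, 42, 42, 42, 44, 45, 45]  (not all equal)
t=19: [60, 61, 59, 59, 58, 58, 58, 60, 62, 61]  (not all equal)
t=20: [49, 48, 50, 50, 51, 51, 52, 49, 47, 48]  (not all equal)
t=21: [64, 65, 63, 63, 61, 61, 61, 64, 65, 65]  (not all equal)
t=22: [43, 42, 45, 45, 46, 46, 48, 43, 42, 42]  (not all equal)
t=23: [59, 58, 61, 61, 63, 63, 63, 59, 58, 58]  (not all equal)
t=24: [50, 51, 48, 48, 46, 46, 45, 50, 52, 51]  (not all equal)
t=25: [63, 61, 63, 63, 63, 63, 62, 63, 61, 61]  (not all equal)
t=26: [46, 46, 45, 45, 45, 45, 45, 46, 48, 46]  (not all equal)
t=27: [62, 64, 62, 62, 62, 62, 62, 62, 63, 64]  (not all equal)
t=28: [45, 45, 47, 47, 47, 47, 47, 45, 44, 45]  (not all equal)
t=29: [63, 61, 63, 63, 65, 65, 65, 63, 61, 61]  (not all equal)
t=30: [46, 46, 43, 43, 43, 43, 42, 46, 48, 46]  (not all equal)
t=31: [61, 64, 60, 60, 58, 58, 58, 61, 63, 64]  (not all equal)
t=32: [46, 45, 49, 49, 50, 50, 52, 46, 44, 45]  (not all equal)
t=33: [63, 61, 63, 63, 62, 62, 62, 63, 61, 61]  (not all equal)
t=34: [46, 46, 45, 45, 46, 46, 47, 46, 48, 46]  (not all equal)
t=35: [62, 64, 62, 62, 63, 63, 63, 62, 63, 64]  (not all equal)
t=36: [45, 45, 46, 46, 45, 45, 45, 45, 44, 45]  (not all equal)
t=37: [62, 61, 62, 62, 62, 62, 62, 62, 61, 61]  (not all equal)
t=38: [47, 47, 47, 47, 47, 47, 47, 47, 48, 47]  (not all equal)
t=39: [65, 65, 65, 65, 65, 65, 65, 65, 65, 65]  (all equal)

Answer: 39
Key observation: Synchronization is absorbing here: once all patches are equal they stay equal, and step 39 is the first all-equal step.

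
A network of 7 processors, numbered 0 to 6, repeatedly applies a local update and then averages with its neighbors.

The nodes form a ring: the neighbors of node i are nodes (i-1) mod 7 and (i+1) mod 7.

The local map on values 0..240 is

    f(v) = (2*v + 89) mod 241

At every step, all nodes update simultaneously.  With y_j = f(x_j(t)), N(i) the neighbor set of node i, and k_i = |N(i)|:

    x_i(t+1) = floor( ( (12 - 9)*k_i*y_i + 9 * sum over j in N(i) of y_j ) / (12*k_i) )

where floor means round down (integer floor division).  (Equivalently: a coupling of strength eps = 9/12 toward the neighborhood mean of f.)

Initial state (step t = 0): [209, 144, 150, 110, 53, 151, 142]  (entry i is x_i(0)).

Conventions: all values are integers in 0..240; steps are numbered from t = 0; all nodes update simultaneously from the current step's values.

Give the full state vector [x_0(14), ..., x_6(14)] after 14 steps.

Answer: [95, 144, 90, 171, 122, 154, 124]

Derivation:
t=0: [209, 144, 150, 110, 53, 151, 142]
t=1: [106, 98, 113, 145, 130, 160, 98]
t=2: [48, 61, 86, 102, 141, 99, 96]
t=3: [140, 129, 103, 69, 69, 75, 96]
t=4: [86, 94, 138, 162, 231, 159, 147]
t=5: [71, 63, 109, 115, 144, 120, 105]
t=6: [160, 165, 126, 95, 96, 94, 134]
t=7: [152, 145, 106, 62, 37, 67, 105]
t=8: [111, 114, 146, 136, 204, 138, 155]
t=9: [105, 97, 108, 88, 95, 95, 112]
t=10: [57, 56, 40, 44, 32, 50, 54]
t=11: [200, 189, 184, 165, 175, 178, 196]
t=12: [176, 140, 205, 199, 192, 215, 139]
t=13: [145, 113, 54, 94, 73, 143, 120]
t=14: [95, 144, 90, 171, 122, 154, 124]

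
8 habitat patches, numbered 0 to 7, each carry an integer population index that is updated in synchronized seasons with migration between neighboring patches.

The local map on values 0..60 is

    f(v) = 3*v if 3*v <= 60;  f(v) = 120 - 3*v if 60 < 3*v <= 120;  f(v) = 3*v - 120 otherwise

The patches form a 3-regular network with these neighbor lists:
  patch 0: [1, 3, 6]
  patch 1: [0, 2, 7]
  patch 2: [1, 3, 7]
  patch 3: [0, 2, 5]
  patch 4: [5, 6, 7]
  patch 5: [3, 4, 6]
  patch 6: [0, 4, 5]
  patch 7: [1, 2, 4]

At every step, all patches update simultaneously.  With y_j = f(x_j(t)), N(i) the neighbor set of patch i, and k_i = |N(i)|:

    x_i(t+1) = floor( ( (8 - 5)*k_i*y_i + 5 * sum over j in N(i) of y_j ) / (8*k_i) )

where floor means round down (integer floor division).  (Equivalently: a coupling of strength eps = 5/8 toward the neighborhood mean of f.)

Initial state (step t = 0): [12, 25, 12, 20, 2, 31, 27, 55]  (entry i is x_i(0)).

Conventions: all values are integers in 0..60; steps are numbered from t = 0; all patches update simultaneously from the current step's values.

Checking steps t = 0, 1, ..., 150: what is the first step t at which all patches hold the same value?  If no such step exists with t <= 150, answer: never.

Simulating step by step:
t=0: [12, 25, 12, 20, 2, 31, 27, 55]  (not all equal)
t=1: [43, 41, 44, 43, 25, 32, 29, 35]  (not all equal)
t=2: [12, 8, 10, 12, 31, 27, 28, 18]  (not all equal)
t=3: [33, 34, 35, 35, 37, 35, 34, 37]  (not all equal)
t=4: [18, 16, 14, 16, 12, 14, 16, 12]  (not all equal)
t=5: [50, 45, 43, 46, 39, 43, 45, 39]  (not all equal)
t=6: [21, 14, 10, 16, 6, 10, 14, 6]  (not all equal)
t=7: [48, 37, 33, 42, 25, 33, 37, 25]  (not all equal)
t=8: [14, 22, 20, 16, 32, 20, 22, 32]  (not all equal)
t=9: [48, 46, 48, 51, 37, 48, 46, 37]  (not all equal)
t=10: [23, 18, 21, 27, 14, 21, 18, 14]  (not all equal)
t=11: [49, 51, 49, 49, 47, 49, 51, 47]  (not all equal)
t=12: [29, 28, 27, 27, 24, 27, 28, 24]  (not all equal)
t=13: [35, 38, 40, 37, 43, 40, 38, 43]  (not all equal)
t=14: [10, 7, 5, 6, 6, 5, 7, 6]  (not all equal)
t=15: [23, 21, 17, 19, 18, 17, 21, 18]  (not all equal)
t=16: [54, 53, 54, 53, 54, 54, 53, 54]  (not all equal)
t=17: [40, 40, 40, 40, 41, 40, 40, 41]  (not all equal)
t=18: [0, 0, 0, 0, 1, 0, 0, 1]  (not all equal)
t=19: [0, 0, 0, 0, 1, 0, 0, 1]  (not all equal)

Answer: never
Key observation: The state at step 18 reappears at step 19 — the system is in a cycle of period 1 from step 18 on.  No step 0..19 is synchronized, and the cycle repeats forever, so no step up to 150 (or ever) has all patches equal.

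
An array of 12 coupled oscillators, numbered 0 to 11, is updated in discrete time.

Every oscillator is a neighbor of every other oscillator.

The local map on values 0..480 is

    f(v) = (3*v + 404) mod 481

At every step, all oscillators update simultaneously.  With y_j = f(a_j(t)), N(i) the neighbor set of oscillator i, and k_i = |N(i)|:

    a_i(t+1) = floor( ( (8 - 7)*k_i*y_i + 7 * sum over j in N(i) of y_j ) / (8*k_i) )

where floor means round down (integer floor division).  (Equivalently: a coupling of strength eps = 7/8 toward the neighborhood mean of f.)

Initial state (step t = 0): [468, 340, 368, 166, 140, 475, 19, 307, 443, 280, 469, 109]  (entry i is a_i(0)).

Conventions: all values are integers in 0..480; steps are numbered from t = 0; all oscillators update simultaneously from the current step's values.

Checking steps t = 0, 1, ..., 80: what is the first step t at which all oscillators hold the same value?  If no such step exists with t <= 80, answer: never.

Simulating step by step:
t=0: [468, 340, 368, 166, 140, 475, 19, 307, 443, 280, 469, 109]  (not all equal)
t=1: [339, 343, 325, 341, 338, 340, 343, 339, 335, 335, 339, 334]  (not all equal)
t=2: [454, 455, 453, 455, 454, 455, 455, 454, 454, 454, 454, 454]  (not all equal)
t=3: [323, 323, 323, 323, 323, 323, 323, 323, 323, 323, 323, 323]  (all equal)

Answer: 3
Key observation: Synchronization is absorbing here: once all oscillators are equal they stay equal, and step 3 is the first all-equal step.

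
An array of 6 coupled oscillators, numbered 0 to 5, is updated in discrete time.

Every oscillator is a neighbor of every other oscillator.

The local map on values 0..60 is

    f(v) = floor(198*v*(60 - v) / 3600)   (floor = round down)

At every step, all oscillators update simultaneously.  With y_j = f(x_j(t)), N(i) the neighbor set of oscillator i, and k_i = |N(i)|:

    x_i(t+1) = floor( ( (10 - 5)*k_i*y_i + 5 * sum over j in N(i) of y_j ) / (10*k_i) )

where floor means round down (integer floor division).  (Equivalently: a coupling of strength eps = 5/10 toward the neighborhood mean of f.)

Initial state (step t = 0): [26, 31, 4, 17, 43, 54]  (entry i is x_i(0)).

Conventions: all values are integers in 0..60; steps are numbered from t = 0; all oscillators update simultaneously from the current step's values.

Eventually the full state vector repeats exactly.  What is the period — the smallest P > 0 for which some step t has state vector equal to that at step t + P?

Answer: 2
Key observation: The state at step 6, [49, 49, 49, 49, 49, 49], reappears at step 8 — and no state repeats earlier — so the cycle the system enters has period 2.

Derivation:
t=0: [26, 31, 4, 17, 43, 54]
t=1: [39, 40, 25, 36, 36, 27]
t=2: [46, 45, 47, 46, 46, 47]
t=3: [34, 35, 34, 34, 34, 34]
t=4: [48, 48, 48, 48, 48, 48]
t=5: [31, 31, 31, 31, 31, 31]
t=6: [49, 49, 49, 49, 49, 49]
t=7: [29, 29, 29, 29, 29, 29]
t=8: [49, 49, 49, 49, 49, 49]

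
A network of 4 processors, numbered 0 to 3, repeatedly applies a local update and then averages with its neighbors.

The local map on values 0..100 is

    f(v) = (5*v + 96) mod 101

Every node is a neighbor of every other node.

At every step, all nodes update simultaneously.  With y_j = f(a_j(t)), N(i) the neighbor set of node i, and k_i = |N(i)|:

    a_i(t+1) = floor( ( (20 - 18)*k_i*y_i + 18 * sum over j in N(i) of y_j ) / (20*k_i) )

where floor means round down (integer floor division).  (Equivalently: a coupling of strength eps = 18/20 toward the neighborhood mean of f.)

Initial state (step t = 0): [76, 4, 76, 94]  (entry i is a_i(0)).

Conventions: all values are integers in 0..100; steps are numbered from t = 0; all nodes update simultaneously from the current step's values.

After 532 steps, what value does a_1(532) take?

Answer: a_1(532) = 37
Key observation: The state at step 13, [47, 39, 47, 49], reappears at step 15: the system is in a cycle of period 2 from step 13 on.  Therefore the state at step 532 equals the state at step 13 + ((532 - 13) mod 2) = 14, which is [49, 37, 49, 47].

Derivation:
t=0: [76, 4, 76, 94]
t=1: [51, 63, 51, 53]
t=2: [38, 46, 38, 36]
t=3: [62, 74, 62, 64]
t=4: [23, 11, 23, 21]
t=5: [48, 40, 48, 30]
t=6: [54, 42, 54, 52]
t=7: [42, 54, 42, 44]
t=8: [24, 12, 24, 22]
t=9: [23, 15, 23, 25]
t=10: [30, 18, 30, 28]
t=11: [53, 45, 53, 55]
t=12: [49, 57, 49, 47]
t=13: [47, 39, 47, 49]
t=14: [49, 37, 49, 47]
t=15: [47, 39, 47, 49]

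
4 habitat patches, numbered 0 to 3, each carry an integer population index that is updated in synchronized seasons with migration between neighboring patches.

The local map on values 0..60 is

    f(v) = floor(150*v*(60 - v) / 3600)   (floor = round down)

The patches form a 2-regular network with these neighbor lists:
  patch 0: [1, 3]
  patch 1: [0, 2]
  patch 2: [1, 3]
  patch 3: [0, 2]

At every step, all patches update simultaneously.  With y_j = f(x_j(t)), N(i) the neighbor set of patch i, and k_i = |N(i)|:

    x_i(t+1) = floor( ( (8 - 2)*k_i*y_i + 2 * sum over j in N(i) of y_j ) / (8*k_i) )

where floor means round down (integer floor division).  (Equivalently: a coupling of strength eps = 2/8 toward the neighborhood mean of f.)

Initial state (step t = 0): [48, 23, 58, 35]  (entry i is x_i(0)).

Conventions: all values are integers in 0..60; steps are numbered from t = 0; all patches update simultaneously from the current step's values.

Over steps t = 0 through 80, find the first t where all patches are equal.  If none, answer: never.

Simulating step by step:
t=0: [48, 23, 58, 35]  (not all equal)
t=1: [26, 29, 11, 30]  (not all equal)
t=2: [36, 35, 25, 35]  (not all equal)
t=3: [36, 36, 36, 36]  (all equal)

Answer: 3
Key observation: Synchronization is absorbing here: once all patches are equal they stay equal, and step 3 is the first all-equal step.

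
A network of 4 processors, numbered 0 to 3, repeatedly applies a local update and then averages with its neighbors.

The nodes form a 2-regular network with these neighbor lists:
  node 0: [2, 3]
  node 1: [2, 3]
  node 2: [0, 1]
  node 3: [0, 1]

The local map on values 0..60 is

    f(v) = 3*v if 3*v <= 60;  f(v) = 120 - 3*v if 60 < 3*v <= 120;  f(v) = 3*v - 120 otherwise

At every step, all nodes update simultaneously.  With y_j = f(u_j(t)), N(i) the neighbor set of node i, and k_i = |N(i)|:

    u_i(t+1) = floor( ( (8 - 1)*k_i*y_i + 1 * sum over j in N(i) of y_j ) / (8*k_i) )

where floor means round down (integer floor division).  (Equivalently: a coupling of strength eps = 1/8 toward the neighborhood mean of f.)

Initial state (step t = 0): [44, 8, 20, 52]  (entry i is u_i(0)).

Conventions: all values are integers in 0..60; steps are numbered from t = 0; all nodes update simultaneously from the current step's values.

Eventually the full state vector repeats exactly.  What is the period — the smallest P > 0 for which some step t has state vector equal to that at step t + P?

Simulating step by step:
t=0: [44, 8, 20, 52]
t=1: [16, 27, 54, 33]
t=2: [45, 38, 42, 23]
t=3: [16, 8, 6, 45]
t=4: [44, 23, 20, 17]
t=5: [17, 51, 56, 48]
t=6: [49, 33, 47, 26]
t=7: [27, 22, 21, 39]
t=8: [37, 51, 55, 8]
t=9: [12, 33, 42, 23]
t=10: [35, 21, 8, 48]
t=11: [16, 52, 25, 25]
t=12: [47, 37, 44, 44]
t=13: [19, 9, 12, 12]
t=14: [54, 28, 36, 36]
t=15: [38, 33, 15, 15]
t=16: [10, 24, 41, 41]
t=17: [26, 42, 7, 7]
t=18: [39, 7, 21, 21]
t=19: [9, 25, 51, 51]
t=20: [27, 43, 33, 33]
t=21: [36, 10, 21, 21]
t=22: [17, 33, 52, 52]
t=23: [49, 22, 36, 36]
t=24: [25, 48, 15, 15]
t=25: [45, 26, 43, 43]
t=26: [14, 37, 11, 11]
t=27: [40, 12, 32, 32]
t=28: [3, 34, 23, 23]
t=29: [14, 22, 46, 46]
t=30: [39, 49, 21, 21]
t=31: [9, 30, 51, 51]
t=32: [27, 30, 32, 32]
t=33: [37, 29, 25, 25]
t=34: [13, 34, 42, 42]
t=35: [34, 16, 8, 8]
t=36: [18, 45, 25, 25]
t=37: [52, 18, 43, 43]
t=38: [32, 48, 13, 13]
t=39: [25, 25, 37, 37]
t=40: [40, 40, 13, 13]
t=41: [4, 4, 34, 34]
t=42: [12, 12, 17, 17]
t=43: [37, 37, 49, 49]
t=44: [11, 11, 24, 24]
t=45: [34, 34, 46, 46]
t=46: [18, 18, 18, 18]
t=47: [54, 54, 54, 54]
t=48: [42, 42, 42, 42]
t=49: [6, 6, 6, 6]
t=50: [18, 18, 18, 18]

Answer: 4
Key observation: The state at step 46, [18, 18, 18, 18], reappears at step 50 — and no state repeats earlier — so the cycle the system enters has period 4.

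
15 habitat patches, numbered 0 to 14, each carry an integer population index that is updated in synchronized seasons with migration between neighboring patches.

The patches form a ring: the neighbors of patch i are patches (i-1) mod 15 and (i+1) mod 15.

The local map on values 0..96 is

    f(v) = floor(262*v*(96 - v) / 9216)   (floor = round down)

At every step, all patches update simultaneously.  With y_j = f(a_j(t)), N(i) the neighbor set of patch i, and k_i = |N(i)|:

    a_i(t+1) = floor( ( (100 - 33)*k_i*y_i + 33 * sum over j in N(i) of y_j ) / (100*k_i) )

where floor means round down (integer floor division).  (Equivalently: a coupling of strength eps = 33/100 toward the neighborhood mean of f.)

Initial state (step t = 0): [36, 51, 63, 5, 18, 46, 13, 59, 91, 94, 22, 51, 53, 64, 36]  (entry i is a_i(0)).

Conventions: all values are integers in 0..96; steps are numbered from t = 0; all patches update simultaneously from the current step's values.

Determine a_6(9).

Simulating step by step:
t=0: [36, 51, 63, 5, 18, 46, 13, 59, 91, 94, 22, 51, 53, 64, 36]
t=1: [61, 63, 52, 24, 38, 54, 41, 48, 19, 12, 42, 61, 63, 59, 60]
t=2: [60, 60, 61, 53, 60, 63, 64, 60, 42, 36, 57, 60, 59, 61, 61]
t=3: [60, 60, 60, 62, 61, 59, 58, 61, 63, 61, 62, 61, 61, 60, 60]
t=4: [61, 61, 60, 59, 60, 61, 61, 60, 59, 59, 59, 59, 60, 60, 61]
t=5: [60, 60, 61, 61, 61, 60, 60, 61, 61, 62, 62, 61, 61, 60, 60]
t=6: [61, 60, 60, 60, 60, 60, 60, 60, 59, 59, 59, 59, 60, 60, 61]
t=7: [60, 60, 61, 61, 61, 61, 61, 61, 61, 62, 62, 61, 61, 60, 60]
t=8: [61, 60, 60, 60, 60, 60, 60, 60, 59, 59, 59, 59, 60, 60, 61]
t=9: [60, 60, 61, 61, 61, 61, 61, 61, 61, 62, 62, 61, 61, 60, 60]

Answer: a_6(9) = 61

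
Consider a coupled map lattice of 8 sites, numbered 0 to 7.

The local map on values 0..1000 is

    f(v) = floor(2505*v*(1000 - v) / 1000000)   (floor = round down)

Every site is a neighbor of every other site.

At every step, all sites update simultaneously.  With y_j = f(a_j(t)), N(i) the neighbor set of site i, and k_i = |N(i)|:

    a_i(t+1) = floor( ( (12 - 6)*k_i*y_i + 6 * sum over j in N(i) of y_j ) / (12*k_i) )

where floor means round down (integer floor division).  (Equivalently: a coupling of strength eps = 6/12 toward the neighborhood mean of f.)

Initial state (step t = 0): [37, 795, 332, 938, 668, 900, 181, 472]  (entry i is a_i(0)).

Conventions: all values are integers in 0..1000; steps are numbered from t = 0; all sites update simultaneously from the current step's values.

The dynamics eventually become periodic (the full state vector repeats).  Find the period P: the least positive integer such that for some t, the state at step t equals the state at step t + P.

Simulating step by step:
t=0: [37, 795, 332, 938, 668, 900, 181, 472]
t=1: [250, 387, 450, 274, 450, 308, 371, 479]
t=2: [525, 578, 589, 537, 589, 552, 574, 592]
t=3: [617, 612, 610, 616, 610, 615, 612, 609]
t=4: [592, 593, 594, 593, 594, 593, 593, 594]
t=5: [604, 604, 604, 604, 604, 604, 604, 604]
t=6: [599, 599, 599, 599, 599, 599, 599, 599]
t=7: [601, 601, 601, 601, 601, 601, 601, 601]
t=8: [600, 600, 600, 600, 600, 600, 600, 600]
t=9: [601, 601, 601, 601, 601, 601, 601, 601]

Answer: 2
Key observation: The state at step 7, [601, 601, 601, 601, 601, 601, 601, 601], reappears at step 9 — and no state repeats earlier — so the cycle the system enters has period 2.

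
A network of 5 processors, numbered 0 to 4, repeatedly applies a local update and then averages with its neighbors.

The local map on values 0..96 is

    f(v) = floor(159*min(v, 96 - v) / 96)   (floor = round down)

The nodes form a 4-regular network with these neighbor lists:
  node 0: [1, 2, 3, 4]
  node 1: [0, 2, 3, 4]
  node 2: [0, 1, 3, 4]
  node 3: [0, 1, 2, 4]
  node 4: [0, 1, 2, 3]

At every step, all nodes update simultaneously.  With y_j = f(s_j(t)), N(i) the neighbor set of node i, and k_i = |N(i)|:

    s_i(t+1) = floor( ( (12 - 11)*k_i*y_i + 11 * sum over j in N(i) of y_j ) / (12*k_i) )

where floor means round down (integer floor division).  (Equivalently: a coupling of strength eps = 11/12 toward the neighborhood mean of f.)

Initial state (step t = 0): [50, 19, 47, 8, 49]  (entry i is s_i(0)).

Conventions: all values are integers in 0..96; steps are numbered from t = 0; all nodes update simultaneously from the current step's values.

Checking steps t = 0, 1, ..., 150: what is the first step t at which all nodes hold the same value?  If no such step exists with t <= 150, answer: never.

Answer: 4
Key observation: Synchronization is absorbing here: once all nodes are equal they stay equal, and step 4 is the first all-equal step.

Derivation:
t=0: [50, 19, 47, 8, 49]  (not all equal)
t=1: [51, 58, 51, 60, 51]  (not all equal)
t=2: [67, 69, 67, 70, 67]  (not all equal)
t=3: [45, 46, 45, 46, 45]  (not all equal)
t=4: [74, 74, 74, 74, 74]  (all equal)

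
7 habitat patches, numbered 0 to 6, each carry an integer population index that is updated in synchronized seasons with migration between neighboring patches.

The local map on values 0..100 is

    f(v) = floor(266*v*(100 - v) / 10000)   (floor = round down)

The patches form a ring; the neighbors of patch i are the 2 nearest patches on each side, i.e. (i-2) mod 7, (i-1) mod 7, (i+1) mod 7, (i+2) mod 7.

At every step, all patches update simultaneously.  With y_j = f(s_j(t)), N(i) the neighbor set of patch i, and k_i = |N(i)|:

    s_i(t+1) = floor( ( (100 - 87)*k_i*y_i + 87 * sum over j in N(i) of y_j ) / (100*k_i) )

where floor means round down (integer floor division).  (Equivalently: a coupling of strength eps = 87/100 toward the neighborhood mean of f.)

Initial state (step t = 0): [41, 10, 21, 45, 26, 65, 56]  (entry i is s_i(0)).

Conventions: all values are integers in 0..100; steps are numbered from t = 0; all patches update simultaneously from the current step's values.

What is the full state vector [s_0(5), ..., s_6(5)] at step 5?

Simulating step by step:
t=0: [41, 10, 21, 45, 26, 65, 56]
t=1: [50, 54, 49, 47, 57, 61, 51]
t=2: [65, 66, 65, 65, 65, 65, 65]
t=3: [59, 59, 59, 59, 60, 60, 59]
t=4: [63, 64, 63, 63, 63, 63, 63]
t=5: [61, 61, 61, 61, 62, 62, 61]

Answer: [61, 61, 61, 61, 62, 62, 61]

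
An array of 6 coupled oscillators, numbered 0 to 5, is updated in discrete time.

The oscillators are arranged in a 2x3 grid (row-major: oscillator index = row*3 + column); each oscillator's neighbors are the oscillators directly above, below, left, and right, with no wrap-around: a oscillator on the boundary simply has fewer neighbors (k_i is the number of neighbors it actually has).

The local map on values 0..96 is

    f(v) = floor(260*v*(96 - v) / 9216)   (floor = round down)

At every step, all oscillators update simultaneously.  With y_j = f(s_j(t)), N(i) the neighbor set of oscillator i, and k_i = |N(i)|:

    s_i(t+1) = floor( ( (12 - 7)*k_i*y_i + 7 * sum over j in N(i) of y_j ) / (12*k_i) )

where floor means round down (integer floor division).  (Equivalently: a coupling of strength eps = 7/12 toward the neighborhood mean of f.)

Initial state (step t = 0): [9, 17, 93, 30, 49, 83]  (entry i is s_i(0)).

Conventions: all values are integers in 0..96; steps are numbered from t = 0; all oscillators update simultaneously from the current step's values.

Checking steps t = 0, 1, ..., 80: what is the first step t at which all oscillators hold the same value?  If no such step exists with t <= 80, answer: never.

Simulating step by step:
t=0: [9, 17, 93, 30, 49, 83]  (not all equal)
t=1: [36, 33, 22, 48, 50, 33]  (not all equal)
t=2: [60, 57, 52, 63, 61, 55]  (not all equal)
t=3: [60, 61, 63, 59, 60, 62]  (not all equal)
t=4: [60, 59, 58, 60, 60, 59]  (not all equal)
t=5: [60, 60, 61, 60, 60, 61]  (not all equal)
t=6: [60, 60, 60, 60, 60, 60]  (all equal)

Answer: 6
Key observation: Synchronization is absorbing here: once all oscillators are equal they stay equal, and step 6 is the first all-equal step.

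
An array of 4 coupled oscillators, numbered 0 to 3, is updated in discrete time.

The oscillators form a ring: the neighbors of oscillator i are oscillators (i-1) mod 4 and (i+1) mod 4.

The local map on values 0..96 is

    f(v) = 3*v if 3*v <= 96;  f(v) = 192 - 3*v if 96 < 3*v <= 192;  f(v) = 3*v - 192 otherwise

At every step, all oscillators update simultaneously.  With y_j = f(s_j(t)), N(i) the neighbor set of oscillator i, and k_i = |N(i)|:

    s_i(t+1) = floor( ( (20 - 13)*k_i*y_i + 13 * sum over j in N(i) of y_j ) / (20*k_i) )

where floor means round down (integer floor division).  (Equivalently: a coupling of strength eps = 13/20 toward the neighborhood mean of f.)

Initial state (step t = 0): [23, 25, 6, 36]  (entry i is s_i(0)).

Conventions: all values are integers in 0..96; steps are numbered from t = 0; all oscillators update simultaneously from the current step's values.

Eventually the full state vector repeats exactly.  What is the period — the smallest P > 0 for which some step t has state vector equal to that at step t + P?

Answer: 4
Key observation: The state at step 20, [17, 17, 32, 31], reappears at step 24 — and no state repeats earlier — so the cycle the system enters has period 4.

Derivation:
t=0: [23, 25, 6, 36]
t=1: [75, 54, 57, 57]
t=2: [28, 28, 23, 24]
t=3: [80, 79, 74, 74]
t=4: [41, 41, 34, 35]
t=5: [74, 75, 82, 82]
t=6: [38, 38, 47, 46]
t=7: [70, 69, 60, 60]
t=8: [15, 15, 12, 13]
t=9: [43, 42, 39, 39]
t=10: [67, 67, 72, 71]
t=11: [12, 13, 18, 18]
t=12: [42, 42, 49, 48]
t=13: [60, 59, 52, 52]
t=14: [20, 20, 29, 28]
t=15: [67, 68, 77, 77]
t=16: [19, 19, 30, 29]
t=17: [66, 67, 78, 78]
t=18: [18, 18, 31, 30]
t=19: [65, 66, 79, 79]
t=20: [17, 17, 32, 31]
t=21: [64, 65, 80, 80]
t=22: [16, 16, 33, 32]
t=23: [63, 62, 79, 79]
t=24: [17, 17, 32, 31]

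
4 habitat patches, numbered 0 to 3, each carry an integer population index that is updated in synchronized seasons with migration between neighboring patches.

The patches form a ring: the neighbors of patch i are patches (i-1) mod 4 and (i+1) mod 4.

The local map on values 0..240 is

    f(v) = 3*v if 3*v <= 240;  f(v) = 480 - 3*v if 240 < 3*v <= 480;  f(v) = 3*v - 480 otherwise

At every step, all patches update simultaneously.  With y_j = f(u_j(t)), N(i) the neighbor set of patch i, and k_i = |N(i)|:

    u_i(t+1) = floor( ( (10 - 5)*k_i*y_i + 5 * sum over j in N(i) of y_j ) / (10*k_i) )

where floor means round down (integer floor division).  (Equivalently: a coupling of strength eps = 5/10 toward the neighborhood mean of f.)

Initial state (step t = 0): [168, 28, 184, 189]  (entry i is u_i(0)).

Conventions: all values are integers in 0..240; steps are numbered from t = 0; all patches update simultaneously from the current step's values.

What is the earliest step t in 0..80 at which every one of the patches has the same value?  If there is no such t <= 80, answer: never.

Answer: 15
Key observation: Synchronization is absorbing here: once all patches are equal they stay equal, and step 15 is the first all-equal step.

Derivation:
t=0: [168, 28, 184, 189]  (not all equal)
t=1: [54, 66, 78, 67]  (not all equal)
t=2: [180, 198, 216, 199]  (not all equal)
t=3: [87, 114, 141, 115]  (not all equal)
t=4: [177, 138, 96, 136]  (not all equal)
t=5: [60, 93, 130, 96]  (not all equal)
t=6: [188, 168, 143, 163]  (not all equal)
t=7: [50, 45, 33, 38]  (not all equal)
t=8: [137, 129, 111, 119]  (not all equal)
t=9: [88, 100, 127, 115]  (not all equal)
t=10: [186, 168, 128, 146]  (not all equal)
t=11: [55, 55, 64, 64]  (not all equal)
t=12: [171, 171, 185, 185]  (not all equal)
t=13: [43, 43, 64, 64]  (not all equal)
t=14: [144, 144, 176, 176]  (not all equal)
t=15: [48, 48, 48, 48]  (all equal)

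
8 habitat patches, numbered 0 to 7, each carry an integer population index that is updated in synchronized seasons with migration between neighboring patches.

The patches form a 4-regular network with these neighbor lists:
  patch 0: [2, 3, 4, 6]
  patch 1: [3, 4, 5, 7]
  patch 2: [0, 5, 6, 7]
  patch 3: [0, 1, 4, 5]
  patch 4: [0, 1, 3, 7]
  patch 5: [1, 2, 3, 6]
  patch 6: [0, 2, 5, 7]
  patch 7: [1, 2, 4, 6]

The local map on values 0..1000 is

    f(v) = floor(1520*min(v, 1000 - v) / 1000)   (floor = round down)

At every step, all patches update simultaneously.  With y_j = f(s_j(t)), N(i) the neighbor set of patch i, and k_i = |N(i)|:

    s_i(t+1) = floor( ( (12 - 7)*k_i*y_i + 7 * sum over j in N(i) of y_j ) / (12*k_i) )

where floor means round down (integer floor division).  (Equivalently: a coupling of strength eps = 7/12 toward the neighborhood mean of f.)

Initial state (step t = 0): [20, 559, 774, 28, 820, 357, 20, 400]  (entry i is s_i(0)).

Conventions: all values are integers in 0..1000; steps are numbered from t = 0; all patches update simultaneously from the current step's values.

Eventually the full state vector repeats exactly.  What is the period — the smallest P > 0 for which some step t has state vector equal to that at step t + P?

Simulating step by step:
t=0: [20, 559, 774, 28, 820, 357, 20, 400]
t=1: [112, 492, 319, 238, 310, 384, 234, 445]
t=2: [314, 616, 461, 437, 481, 526, 426, 581]
t=3: [598, 644, 653, 642, 648, 678, 638, 653]
t=4: [569, 530, 537, 544, 547, 519, 543, 533]
t=5: [678, 708, 699, 695, 690, 713, 697, 703]
t=6: [473, 450, 458, 461, 465, 447, 458, 454]
t=7: [707, 689, 695, 698, 701, 687, 695, 693]
t=8: [453, 467, 462, 460, 457, 468, 462, 464]
t=9: [694, 705, 701, 699, 697, 706, 701, 703]
t=10: [459, 451, 454, 455, 457, 450, 454, 452]
t=11: [693, 687, 689, 690, 691, 686, 689, 688]
t=12: [468, 473, 472, 471, 470, 474, 472, 472]
t=13: [713, 717, 716, 715, 714, 718, 716, 716]
t=14: [433, 430, 431, 432, 433, 429, 431, 431]
t=15: [656, 654, 655, 655, 656, 653, 655, 655]
t=16: [522, 524, 524, 524, 523, 525, 524, 523]
t=17: [724, 723, 723, 723, 724, 722, 723, 724]
t=18: [419, 420, 420, 420, 419, 421, 420, 419]
t=19: [636, 637, 637, 637, 636, 638, 637, 636]
t=20: [552, 551, 551, 551, 552, 550, 551, 552]
t=21: [680, 681, 681, 681, 680, 682, 681, 680]
t=22: [485, 484, 484, 484, 485, 483, 484, 485]
t=23: [736, 735, 735, 735, 736, 734, 735, 736]
t=24: [401, 402, 402, 402, 401, 402, 402, 401]
t=25: [609, 610, 610, 610, 609, 611, 610, 609]
t=26: [593, 592, 592, 592, 593, 591, 592, 593]
t=27: [618, 619, 619, 619, 618, 620, 619, 618]
t=28: [579, 579, 579, 579, 579, 578, 579, 579]
t=29: [639, 639, 639, 639, 639, 639, 639, 639]
t=30: [548, 548, 548, 548, 548, 548, 548, 548]
t=31: [687, 687, 687, 687, 687, 687, 687, 687]
t=32: [475, 475, 475, 475, 475, 475, 475, 475]
t=33: [722, 722, 722, 722, 722, 722, 722, 722]
t=34: [422, 422, 422, 422, 422, 422, 422, 422]
t=35: [641, 641, 641, 641, 641, 641, 641, 641]
t=36: [545, 545, 545, 545, 545, 545, 545, 545]
t=37: [691, 691, 691, 691, 691, 691, 691, 691]
t=38: [469, 469, 469, 469, 469, 469, 469, 469]
t=39: [712, 712, 712, 712, 712, 712, 712, 712]
t=40: [437, 437, 437, 437, 437, 437, 437, 437]
t=41: [664, 664, 664, 664, 664, 664, 664, 664]
t=42: [510, 510, 510, 510, 510, 510, 510, 510]
t=43: [744, 744, 744, 744, 744, 744, 744, 744]
t=44: [389, 389, 389, 389, 389, 389, 389, 389]
t=45: [591, 591, 591, 591, 591, 591, 591, 591]
t=46: [621, 621, 621, 621, 621, 621, 621, 621]
t=47: [576, 576, 576, 576, 576, 576, 576, 576]
t=48: [644, 644, 644, 644, 644, 644, 644, 644]
t=49: [541, 541, 541, 541, 541, 541, 541, 541]
t=50: [697, 697, 697, 697, 697, 697, 697, 697]
t=51: [460, 460, 460, 460, 460, 460, 460, 460]
t=52: [699, 699, 699, 699, 699, 699, 699, 699]
t=53: [457, 457, 457, 457, 457, 457, 457, 457]
t=54: [694, 694, 694, 694, 694, 694, 694, 694]
t=55: [465, 465, 465, 465, 465, 465, 465, 465]
t=56: [706, 706, 706, 706, 706, 706, 706, 706]
t=57: [446, 446, 446, 446, 446, 446, 446, 446]
t=58: [677, 677, 677, 677, 677, 677, 677, 677]
t=59: [490, 490, 490, 490, 490, 490, 490, 490]
t=60: [744, 744, 744, 744, 744, 744, 744, 744]

Answer: 17
Key observation: The state at step 43, [744, 744, 744, 744, 744, 744, 744, 744], reappears at step 60 — and no state repeats earlier — so the cycle the system enters has period 17.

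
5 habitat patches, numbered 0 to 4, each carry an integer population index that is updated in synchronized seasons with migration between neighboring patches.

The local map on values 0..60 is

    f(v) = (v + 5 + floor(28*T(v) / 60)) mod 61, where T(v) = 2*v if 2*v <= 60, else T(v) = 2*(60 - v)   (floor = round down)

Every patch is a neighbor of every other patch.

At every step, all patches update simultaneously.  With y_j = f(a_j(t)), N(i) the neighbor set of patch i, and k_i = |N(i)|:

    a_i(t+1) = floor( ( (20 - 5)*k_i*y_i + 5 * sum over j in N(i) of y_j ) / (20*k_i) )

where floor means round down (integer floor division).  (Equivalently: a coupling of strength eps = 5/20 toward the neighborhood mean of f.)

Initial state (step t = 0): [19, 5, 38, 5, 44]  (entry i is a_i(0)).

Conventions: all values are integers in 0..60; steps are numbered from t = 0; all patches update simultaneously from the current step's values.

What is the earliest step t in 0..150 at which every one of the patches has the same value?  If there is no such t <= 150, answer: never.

Simulating step by step:
t=0: [19, 5, 38, 5, 44]  (not all equal)
t=1: [32, 14, 5, 14, 5]  (not all equal)
t=2: [7, 27, 15, 27, 15]  (not all equal)
t=3: [24, 51, 35, 51, 35]  (not all equal)
t=4: [38, 5, 5, 5, 5]  (not all equal)
t=5: [5, 13, 13, 13, 13]  (not all equal)
t=6: [18, 29, 29, 29, 29]  (not all equal)
t=7: [29, 2, 2, 2, 2]  (not all equal)
t=8: [2, 7, 7, 7, 7]  (not all equal)
t=9: [10, 17, 17, 17, 17]  (not all equal)
t=10: [27, 36, 36, 36, 36]  (not all equal)
t=11: [43, 5, 5, 5, 5]  (not all equal)
t=12: [5, 13, 13, 13, 13]  (not all equal)

Answer: never
Key observation: The state at step 5 reappears at step 12 — the system is in a cycle of period 7 from step 5 on.  No step 0..12 is synchronized, and the cycle repeats forever, so no step up to 150 (or ever) has all patches equal.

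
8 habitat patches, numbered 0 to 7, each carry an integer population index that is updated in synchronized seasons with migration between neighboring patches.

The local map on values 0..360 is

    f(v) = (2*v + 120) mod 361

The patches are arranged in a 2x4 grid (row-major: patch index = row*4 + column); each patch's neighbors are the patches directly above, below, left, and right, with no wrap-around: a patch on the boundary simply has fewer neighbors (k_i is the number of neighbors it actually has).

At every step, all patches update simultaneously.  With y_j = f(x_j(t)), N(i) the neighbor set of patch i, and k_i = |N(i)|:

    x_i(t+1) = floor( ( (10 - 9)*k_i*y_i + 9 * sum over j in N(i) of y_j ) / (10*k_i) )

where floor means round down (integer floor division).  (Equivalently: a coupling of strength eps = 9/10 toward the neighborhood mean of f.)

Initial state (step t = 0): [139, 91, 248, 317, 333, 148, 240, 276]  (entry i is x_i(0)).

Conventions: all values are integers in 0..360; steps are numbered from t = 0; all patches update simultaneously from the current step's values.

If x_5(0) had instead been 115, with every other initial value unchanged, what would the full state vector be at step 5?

Answer: [221, 183, 266, 285, 158, 219, 211, 296]
Key observation: This trace re-runs the system from the modified initial state.

Derivation:
t=0: [139, 91, 248, 317, 333, 115, 240, 276]
t=1: [168, 222, 197, 257, 180, 216, 298, 153]
t=2: [154, 152, 264, 125, 140, 222, 158, 289]
t=3: [52, 173, 72, 281, 125, 73, 255, 71]
t=4: [73, 236, 234, 268, 221, 141, 264, 291]
t=5: [221, 183, 266, 285, 158, 219, 211, 296]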